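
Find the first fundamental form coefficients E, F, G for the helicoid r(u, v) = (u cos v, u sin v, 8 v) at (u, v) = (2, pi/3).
E = 1;  F = 0;  G = 68

Partials: r_u = (cos(v), sin(v), 0), r_v = (-u*sin(v), u*cos(v), 8). As functions of (u, v):
  E = r_u · r_u = 1,
  F = r_u · r_v = 0,
  G = r_v · r_v = u^2 + 64.
Evaluating at (u, v) = (2, pi/3): E = 1, F = 0, G = 68.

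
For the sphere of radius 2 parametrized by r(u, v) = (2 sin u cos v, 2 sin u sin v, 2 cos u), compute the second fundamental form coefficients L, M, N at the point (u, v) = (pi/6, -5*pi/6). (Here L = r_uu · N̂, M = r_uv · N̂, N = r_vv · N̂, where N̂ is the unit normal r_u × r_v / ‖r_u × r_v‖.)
L = -2;  M = 0;  N = -1/2

Compute the unit normal N̂(u, v) = (sin(u)^2*cos(v)/Abs(sin(u)), sin(u)^2*sin(v)/Abs(sin(u)), sin(2*u)/(2*Abs(sin(u)))), and the second partials r_uu, r_uv, r_vv. Take dot products:
  L(u, v) = r_uu · N̂ = -2*sin(u)/Abs(sin(u)),
  M(u, v) = r_uv · N̂ = 0,
  N(u, v) = r_vv · N̂ = -2*sin(u)^3/Abs(sin(u)).
Evaluating at (u, v) = (pi/6, -5*pi/6):
  L = -2, M = 0, N = -1/2.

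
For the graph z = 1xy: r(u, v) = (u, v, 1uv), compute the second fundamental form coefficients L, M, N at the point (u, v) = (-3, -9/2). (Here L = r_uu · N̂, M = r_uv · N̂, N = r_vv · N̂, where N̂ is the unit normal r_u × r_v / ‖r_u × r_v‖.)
L = 0;  M = 2/11;  N = 0

Compute the unit normal N̂(u, v) = (-v/sqrt(u^2 + v^2 + 1), -u/sqrt(u^2 + v^2 + 1), 1/sqrt(u^2 + v^2 + 1)), and the second partials r_uu, r_uv, r_vv. Take dot products:
  L(u, v) = r_uu · N̂ = 0,
  M(u, v) = r_uv · N̂ = 1/sqrt(u^2 + v^2 + 1),
  N(u, v) = r_vv · N̂ = 0.
Evaluating at (u, v) = (-3, -9/2):
  L = 0, M = 2/11, N = 0.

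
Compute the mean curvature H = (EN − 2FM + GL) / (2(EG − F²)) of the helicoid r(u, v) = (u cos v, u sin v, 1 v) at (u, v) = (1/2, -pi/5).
H = 0

With E = 1, F = 0, G = u^2 + 1, L = 0, M = -1/sqrt(u^2 + 1), N = 0, assemble
  H = (EN − 2FM + GL) / (2(EG − F²)) = 0.
At (u, v) = (1/2, -pi/5): H = 0.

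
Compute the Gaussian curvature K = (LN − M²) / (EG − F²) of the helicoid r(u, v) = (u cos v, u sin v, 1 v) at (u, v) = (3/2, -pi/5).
K = -16/169

Coefficients of the first fundamental form: E = 1, F = 0, G = u^2 + 1.
Coefficients of the second fundamental form: L = 0, M = -1/sqrt(u^2 + 1), N = 0.
Assemble K = (LN − M²)/(EG − F²) = -1/(u^2 + 1)^2. At (u, v) = (3/2, -pi/5): K = -16/169.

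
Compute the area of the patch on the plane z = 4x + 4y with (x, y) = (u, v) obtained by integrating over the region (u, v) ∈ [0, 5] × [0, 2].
Area = 10*sqrt(33)

Area = ∫∫ √(EG − F²) du dv with √(EG − F²) = sqrt(33). Integrating over [0, 5] × [0, 2] gives 10*sqrt(33).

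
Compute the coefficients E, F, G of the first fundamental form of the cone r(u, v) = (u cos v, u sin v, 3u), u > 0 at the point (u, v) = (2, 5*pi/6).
E = 10;  F = 0;  G = 4

Partials: r_u = (cos(v), sin(v), 3), r_v = (-u*sin(v), u*cos(v), 0). As functions of (u, v):
  E = r_u · r_u = 10,
  F = r_u · r_v = 0,
  G = r_v · r_v = u^2.
Evaluating at (u, v) = (2, 5*pi/6): E = 10, F = 0, G = 4.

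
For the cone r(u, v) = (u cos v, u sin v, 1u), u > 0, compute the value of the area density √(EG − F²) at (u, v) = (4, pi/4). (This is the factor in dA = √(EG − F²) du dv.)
√(EG − F²)|_{(4, pi/4)} = 4*sqrt(2)

E = 2, F = 0, G = u^2, so EG − F² = 2*u^2. Taking the positive square root: √(EG − F²) = sqrt(2)*Abs(u). At (u, v) = (4, pi/4): 4*sqrt(2).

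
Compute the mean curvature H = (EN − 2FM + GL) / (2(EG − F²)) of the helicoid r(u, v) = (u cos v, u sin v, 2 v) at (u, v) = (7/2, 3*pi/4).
H = 0

With E = 1, F = 0, G = u^2 + 4, L = 0, M = -2/sqrt(u^2 + 4), N = 0, assemble
  H = (EN − 2FM + GL) / (2(EG − F²)) = 0.
At (u, v) = (7/2, 3*pi/4): H = 0.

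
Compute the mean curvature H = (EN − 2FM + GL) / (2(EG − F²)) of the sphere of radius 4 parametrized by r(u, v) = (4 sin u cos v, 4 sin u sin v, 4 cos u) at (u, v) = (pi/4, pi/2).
H = -1/4

With E = 16, F = 0, G = 16*sin(u)^2, L = -4*sin(u)/Abs(sin(u)), M = 0, N = -4*sin(u)^3/Abs(sin(u)), assemble
  H = (EN − 2FM + GL) / (2(EG − F²)) = -sin(u)/(4*Abs(sin(u))).
At (u, v) = (pi/4, pi/2): H = -1/4.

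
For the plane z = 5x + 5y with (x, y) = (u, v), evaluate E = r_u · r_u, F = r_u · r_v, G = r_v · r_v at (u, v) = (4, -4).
E = 26;  F = 25;  G = 26

Partials: r_u = (1, 0, 5), r_v = (0, 1, 5). As functions of (u, v):
  E = r_u · r_u = 26,
  F = r_u · r_v = 25,
  G = r_v · r_v = 26.
Evaluating at (u, v) = (4, -4): E = 26, F = 25, G = 26.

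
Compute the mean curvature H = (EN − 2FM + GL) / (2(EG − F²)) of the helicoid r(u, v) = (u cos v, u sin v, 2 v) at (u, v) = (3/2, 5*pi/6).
H = 0

With E = 1, F = 0, G = u^2 + 4, L = 0, M = -2/sqrt(u^2 + 4), N = 0, assemble
  H = (EN − 2FM + GL) / (2(EG − F²)) = 0.
At (u, v) = (3/2, 5*pi/6): H = 0.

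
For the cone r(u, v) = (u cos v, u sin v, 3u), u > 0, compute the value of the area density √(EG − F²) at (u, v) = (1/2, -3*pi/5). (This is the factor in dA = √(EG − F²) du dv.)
√(EG − F²)|_{(1/2, -3*pi/5)} = sqrt(10)/2

E = 10, F = 0, G = u^2, so EG − F² = 10*u^2. Taking the positive square root: √(EG − F²) = sqrt(10)*Abs(u). At (u, v) = (1/2, -3*pi/5): sqrt(10)/2.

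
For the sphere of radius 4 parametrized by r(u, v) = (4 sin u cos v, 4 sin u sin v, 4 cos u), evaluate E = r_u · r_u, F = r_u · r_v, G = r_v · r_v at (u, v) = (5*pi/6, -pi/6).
E = 16;  F = 0;  G = 4

Partials: r_u = (4*cos(u)*cos(v), 4*sin(v)*cos(u), -4*sin(u)), r_v = (-4*sin(u)*sin(v), 4*sin(u)*cos(v), 0). As functions of (u, v):
  E = r_u · r_u = 16,
  F = r_u · r_v = 0,
  G = r_v · r_v = 16*sin(u)^2.
Evaluating at (u, v) = (5*pi/6, -pi/6): E = 16, F = 0, G = 4.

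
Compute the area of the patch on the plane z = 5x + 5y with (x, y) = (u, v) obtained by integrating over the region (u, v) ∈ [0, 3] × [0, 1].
Area = 3*sqrt(51)

Area = ∫∫ √(EG − F²) du dv with √(EG − F²) = sqrt(51). Integrating over [0, 3] × [0, 1] gives 3*sqrt(51).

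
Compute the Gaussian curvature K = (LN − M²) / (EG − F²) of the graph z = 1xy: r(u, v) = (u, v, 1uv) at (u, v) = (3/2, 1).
K = -16/289

Coefficients of the first fundamental form: E = v^2 + 1, F = u*v, G = u^2 + 1.
Coefficients of the second fundamental form: L = 0, M = 1/sqrt(u^2 + v^2 + 1), N = 0.
Assemble K = (LN − M²)/(EG − F²) = 1/((u^2*v^2 - (u^2 + 1)*(v^2 + 1))*(u^2 + v^2 + 1)). At (u, v) = (3/2, 1): K = -16/289.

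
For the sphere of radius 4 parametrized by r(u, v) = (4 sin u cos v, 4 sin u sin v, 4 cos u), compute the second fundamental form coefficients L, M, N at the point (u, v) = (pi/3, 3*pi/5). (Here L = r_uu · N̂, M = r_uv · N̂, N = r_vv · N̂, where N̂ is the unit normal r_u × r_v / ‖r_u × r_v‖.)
L = -4;  M = 0;  N = -3

Compute the unit normal N̂(u, v) = (sin(u)^2*cos(v)/Abs(sin(u)), sin(u)^2*sin(v)/Abs(sin(u)), sin(2*u)/(2*Abs(sin(u)))), and the second partials r_uu, r_uv, r_vv. Take dot products:
  L(u, v) = r_uu · N̂ = -4*sin(u)/Abs(sin(u)),
  M(u, v) = r_uv · N̂ = 0,
  N(u, v) = r_vv · N̂ = -4*sin(u)^3/Abs(sin(u)).
Evaluating at (u, v) = (pi/3, 3*pi/5):
  L = -4, M = 0, N = -3.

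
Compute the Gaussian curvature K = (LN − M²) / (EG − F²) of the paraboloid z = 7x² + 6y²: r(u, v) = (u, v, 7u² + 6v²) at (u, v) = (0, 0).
K = 168

Coefficients of the first fundamental form: E = 196*u^2 + 1, F = 168*u*v, G = 144*v^2 + 1.
Coefficients of the second fundamental form: L = 14/sqrt(196*u^2 + 144*v^2 + 1), M = 0, N = 12/sqrt(196*u^2 + 144*v^2 + 1).
Assemble K = (LN − M²)/(EG − F²) = 168/(38416*u^4 + 56448*u^2*v^2 + 392*u^2 + 20736*v^4 + 288*v^2 + 1). At (u, v) = (0, 0): K = 168.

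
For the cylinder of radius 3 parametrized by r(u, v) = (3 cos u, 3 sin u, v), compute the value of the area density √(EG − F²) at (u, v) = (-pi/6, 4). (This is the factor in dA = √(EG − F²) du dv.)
√(EG − F²)|_{(-pi/6, 4)} = 3

E = 9, F = 0, G = 1, so EG − F² = 9. Taking the positive square root: √(EG − F²) = 3. At (u, v) = (-pi/6, 4): 3.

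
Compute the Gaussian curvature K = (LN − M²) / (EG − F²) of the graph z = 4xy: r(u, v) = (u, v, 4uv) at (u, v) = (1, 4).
K = -16/74529

Coefficients of the first fundamental form: E = 16*v^2 + 1, F = 16*u*v, G = 16*u^2 + 1.
Coefficients of the second fundamental form: L = 0, M = 4/sqrt(16*u^2 + 16*v^2 + 1), N = 0.
Assemble K = (LN − M²)/(EG − F²) = -16/(256*u^4 + 512*u^2*v^2 + 32*u^2 + 256*v^4 + 32*v^2 + 1). At (u, v) = (1, 4): K = -16/74529.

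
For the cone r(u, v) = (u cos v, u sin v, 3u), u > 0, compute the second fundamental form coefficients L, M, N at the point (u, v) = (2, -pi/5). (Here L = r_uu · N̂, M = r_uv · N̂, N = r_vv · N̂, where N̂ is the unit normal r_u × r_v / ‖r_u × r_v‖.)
L = 0;  M = 0;  N = 3*sqrt(10)/5

Compute the unit normal N̂(u, v) = (-3*sqrt(10)*u*cos(v)/(10*Abs(u)), -3*sqrt(10)*u*sin(v)/(10*Abs(u)), sqrt(10)*u/(10*Abs(u))), and the second partials r_uu, r_uv, r_vv. Take dot products:
  L(u, v) = r_uu · N̂ = 0,
  M(u, v) = r_uv · N̂ = 0,
  N(u, v) = r_vv · N̂ = 3*sqrt(10)*u^2/(10*Abs(u)).
Evaluating at (u, v) = (2, -pi/5):
  L = 0, M = 0, N = 3*sqrt(10)/5.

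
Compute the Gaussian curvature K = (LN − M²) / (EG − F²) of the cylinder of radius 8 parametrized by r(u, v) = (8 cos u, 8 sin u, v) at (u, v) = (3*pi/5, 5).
K = 0

Coefficients of the first fundamental form: E = 64, F = 0, G = 1.
Coefficients of the second fundamental form: L = -8, M = 0, N = 0.
Assemble K = (LN − M²)/(EG − F²) = 0. At (u, v) = (3*pi/5, 5): K = 0.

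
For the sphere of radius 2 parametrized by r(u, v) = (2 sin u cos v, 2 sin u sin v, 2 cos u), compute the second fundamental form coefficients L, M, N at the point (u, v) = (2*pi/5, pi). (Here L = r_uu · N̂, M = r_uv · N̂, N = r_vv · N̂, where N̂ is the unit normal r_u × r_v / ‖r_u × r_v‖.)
L = -2;  M = 0;  N = -5/4 - sqrt(5)/4

Compute the unit normal N̂(u, v) = (sin(u)^2*cos(v)/Abs(sin(u)), sin(u)^2*sin(v)/Abs(sin(u)), sin(2*u)/(2*Abs(sin(u)))), and the second partials r_uu, r_uv, r_vv. Take dot products:
  L(u, v) = r_uu · N̂ = -2*sin(u)/Abs(sin(u)),
  M(u, v) = r_uv · N̂ = 0,
  N(u, v) = r_vv · N̂ = -2*sin(u)^3/Abs(sin(u)).
Evaluating at (u, v) = (2*pi/5, pi):
  L = -2, M = 0, N = -5/4 - sqrt(5)/4.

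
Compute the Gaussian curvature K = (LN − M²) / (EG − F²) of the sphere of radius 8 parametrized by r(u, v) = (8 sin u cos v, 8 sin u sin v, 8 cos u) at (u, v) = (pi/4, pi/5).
K = 1/64

Coefficients of the first fundamental form: E = 64, F = 0, G = 64*sin(u)^2.
Coefficients of the second fundamental form: L = -8*sin(u)/Abs(sin(u)), M = 0, N = -8*sin(u)^3/Abs(sin(u)).
Assemble K = (LN − M²)/(EG − F²) = 1/64. At (u, v) = (pi/4, pi/5): K = 1/64.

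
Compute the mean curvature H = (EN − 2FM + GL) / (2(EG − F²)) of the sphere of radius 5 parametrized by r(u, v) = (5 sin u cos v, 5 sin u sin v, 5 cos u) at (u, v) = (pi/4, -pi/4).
H = -1/5

With E = 25, F = 0, G = 25*sin(u)^2, L = -5*sin(u)/Abs(sin(u)), M = 0, N = -5*sin(u)^3/Abs(sin(u)), assemble
  H = (EN − 2FM + GL) / (2(EG − F²)) = -sin(u)/(5*Abs(sin(u))).
At (u, v) = (pi/4, -pi/4): H = -1/5.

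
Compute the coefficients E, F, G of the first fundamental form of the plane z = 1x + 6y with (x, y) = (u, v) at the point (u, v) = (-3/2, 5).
E = 2;  F = 6;  G = 37

Partials: r_u = (1, 0, 1), r_v = (0, 1, 6). As functions of (u, v):
  E = r_u · r_u = 2,
  F = r_u · r_v = 6,
  G = r_v · r_v = 37.
Evaluating at (u, v) = (-3/2, 5): E = 2, F = 6, G = 37.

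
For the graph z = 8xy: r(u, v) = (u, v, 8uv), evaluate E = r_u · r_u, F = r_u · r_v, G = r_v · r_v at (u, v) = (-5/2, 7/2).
E = 785;  F = -560;  G = 401

Partials: r_u = (1, 0, 8*v), r_v = (0, 1, 8*u). As functions of (u, v):
  E = r_u · r_u = 64*v^2 + 1,
  F = r_u · r_v = 64*u*v,
  G = r_v · r_v = 64*u^2 + 1.
Evaluating at (u, v) = (-5/2, 7/2): E = 785, F = -560, G = 401.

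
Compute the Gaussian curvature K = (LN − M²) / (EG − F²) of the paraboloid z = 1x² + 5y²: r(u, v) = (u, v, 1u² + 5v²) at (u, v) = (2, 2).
K = 20/173889

Coefficients of the first fundamental form: E = 4*u^2 + 1, F = 20*u*v, G = 100*v^2 + 1.
Coefficients of the second fundamental form: L = 2/sqrt(4*u^2 + 100*v^2 + 1), M = 0, N = 10/sqrt(4*u^2 + 100*v^2 + 1).
Assemble K = (LN − M²)/(EG − F²) = 20/(16*u^4 + 800*u^2*v^2 + 8*u^2 + 10000*v^4 + 200*v^2 + 1). At (u, v) = (2, 2): K = 20/173889.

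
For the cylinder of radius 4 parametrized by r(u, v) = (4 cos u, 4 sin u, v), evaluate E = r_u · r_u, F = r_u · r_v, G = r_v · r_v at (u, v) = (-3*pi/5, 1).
E = 16;  F = 0;  G = 1

Partials: r_u = (-4*sin(u), 4*cos(u), 0), r_v = (0, 0, 1). As functions of (u, v):
  E = r_u · r_u = 16,
  F = r_u · r_v = 0,
  G = r_v · r_v = 1.
Evaluating at (u, v) = (-3*pi/5, 1): E = 16, F = 0, G = 1.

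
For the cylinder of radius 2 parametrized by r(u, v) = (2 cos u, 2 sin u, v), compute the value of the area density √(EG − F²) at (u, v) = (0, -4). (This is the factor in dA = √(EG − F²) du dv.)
√(EG − F²)|_{(0, -4)} = 2

E = 4, F = 0, G = 1, so EG − F² = 4. Taking the positive square root: √(EG − F²) = 2. At (u, v) = (0, -4): 2.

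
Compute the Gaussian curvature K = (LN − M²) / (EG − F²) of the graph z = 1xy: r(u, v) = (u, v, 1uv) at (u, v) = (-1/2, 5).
K = -16/11025

Coefficients of the first fundamental form: E = v^2 + 1, F = u*v, G = u^2 + 1.
Coefficients of the second fundamental form: L = 0, M = 1/sqrt(u^2 + v^2 + 1), N = 0.
Assemble K = (LN − M²)/(EG − F²) = 1/((u^2*v^2 - (u^2 + 1)*(v^2 + 1))*(u^2 + v^2 + 1)). At (u, v) = (-1/2, 5): K = -16/11025.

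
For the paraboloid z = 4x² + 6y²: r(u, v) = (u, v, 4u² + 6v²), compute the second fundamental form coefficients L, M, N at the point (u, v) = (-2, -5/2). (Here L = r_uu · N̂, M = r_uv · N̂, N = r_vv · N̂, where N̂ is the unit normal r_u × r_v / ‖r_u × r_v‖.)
L = 8*sqrt(1157)/1157;  M = 0;  N = 12*sqrt(1157)/1157

Compute the unit normal N̂(u, v) = (-8*u/sqrt(64*u^2 + 144*v^2 + 1), -12*v/sqrt(64*u^2 + 144*v^2 + 1), 1/sqrt(64*u^2 + 144*v^2 + 1)), and the second partials r_uu, r_uv, r_vv. Take dot products:
  L(u, v) = r_uu · N̂ = 8/sqrt(64*u^2 + 144*v^2 + 1),
  M(u, v) = r_uv · N̂ = 0,
  N(u, v) = r_vv · N̂ = 12/sqrt(64*u^2 + 144*v^2 + 1).
Evaluating at (u, v) = (-2, -5/2):
  L = 8*sqrt(1157)/1157, M = 0, N = 12*sqrt(1157)/1157.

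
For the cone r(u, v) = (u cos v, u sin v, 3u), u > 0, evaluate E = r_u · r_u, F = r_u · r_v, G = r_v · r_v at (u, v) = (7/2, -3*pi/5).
E = 10;  F = 0;  G = 49/4

Partials: r_u = (cos(v), sin(v), 3), r_v = (-u*sin(v), u*cos(v), 0). As functions of (u, v):
  E = r_u · r_u = 10,
  F = r_u · r_v = 0,
  G = r_v · r_v = u^2.
Evaluating at (u, v) = (7/2, -3*pi/5): E = 10, F = 0, G = 49/4.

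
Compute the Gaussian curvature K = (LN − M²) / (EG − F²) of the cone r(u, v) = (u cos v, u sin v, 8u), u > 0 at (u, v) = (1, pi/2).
K = 0

Coefficients of the first fundamental form: E = 65, F = 0, G = u^2.
Coefficients of the second fundamental form: L = 0, M = 0, N = 8*sqrt(65)*u^2/(65*Abs(u)).
Assemble K = (LN − M²)/(EG − F²) = 0. At (u, v) = (1, pi/2): K = 0.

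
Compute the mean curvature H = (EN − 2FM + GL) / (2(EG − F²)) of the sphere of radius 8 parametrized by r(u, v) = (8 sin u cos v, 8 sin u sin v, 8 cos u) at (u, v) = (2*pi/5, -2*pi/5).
H = -1/8

With E = 64, F = 0, G = 64*sin(u)^2, L = -8*sin(u)/Abs(sin(u)), M = 0, N = -8*sin(u)^3/Abs(sin(u)), assemble
  H = (EN − 2FM + GL) / (2(EG − F²)) = -sin(u)/(8*Abs(sin(u))).
At (u, v) = (2*pi/5, -2*pi/5): H = -1/8.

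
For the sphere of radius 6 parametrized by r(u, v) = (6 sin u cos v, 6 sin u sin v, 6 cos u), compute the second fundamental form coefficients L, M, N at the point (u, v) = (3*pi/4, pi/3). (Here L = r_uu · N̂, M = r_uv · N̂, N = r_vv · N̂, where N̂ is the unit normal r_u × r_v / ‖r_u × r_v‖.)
L = -6;  M = 0;  N = -3

Compute the unit normal N̂(u, v) = (sin(u)^2*cos(v)/Abs(sin(u)), sin(u)^2*sin(v)/Abs(sin(u)), sin(2*u)/(2*Abs(sin(u)))), and the second partials r_uu, r_uv, r_vv. Take dot products:
  L(u, v) = r_uu · N̂ = -6*sin(u)/Abs(sin(u)),
  M(u, v) = r_uv · N̂ = 0,
  N(u, v) = r_vv · N̂ = -6*sin(u)^3/Abs(sin(u)).
Evaluating at (u, v) = (3*pi/4, pi/3):
  L = -6, M = 0, N = -3.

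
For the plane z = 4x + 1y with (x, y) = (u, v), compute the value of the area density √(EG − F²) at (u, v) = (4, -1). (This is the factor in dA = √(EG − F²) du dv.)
√(EG − F²)|_{(4, -1)} = 3*sqrt(2)

E = 17, F = 4, G = 2, so EG − F² = 18. Taking the positive square root: √(EG − F²) = 3*sqrt(2). At (u, v) = (4, -1): 3*sqrt(2).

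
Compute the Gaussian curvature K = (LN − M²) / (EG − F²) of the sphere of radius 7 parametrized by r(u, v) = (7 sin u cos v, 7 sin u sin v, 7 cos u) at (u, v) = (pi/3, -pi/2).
K = 1/49

Coefficients of the first fundamental form: E = 49, F = 0, G = 49*sin(u)^2.
Coefficients of the second fundamental form: L = -7*sin(u)/Abs(sin(u)), M = 0, N = -7*sin(u)^3/Abs(sin(u)).
Assemble K = (LN − M²)/(EG − F²) = 1/49. At (u, v) = (pi/3, -pi/2): K = 1/49.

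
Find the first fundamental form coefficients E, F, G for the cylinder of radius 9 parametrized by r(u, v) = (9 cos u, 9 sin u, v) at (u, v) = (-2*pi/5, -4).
E = 81;  F = 0;  G = 1

Partials: r_u = (-9*sin(u), 9*cos(u), 0), r_v = (0, 0, 1). As functions of (u, v):
  E = r_u · r_u = 81,
  F = r_u · r_v = 0,
  G = r_v · r_v = 1.
Evaluating at (u, v) = (-2*pi/5, -4): E = 81, F = 0, G = 1.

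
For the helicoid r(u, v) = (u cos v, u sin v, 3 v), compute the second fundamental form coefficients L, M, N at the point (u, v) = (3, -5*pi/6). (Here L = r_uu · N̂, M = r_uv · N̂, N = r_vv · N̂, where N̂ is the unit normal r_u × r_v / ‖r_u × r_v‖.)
L = 0;  M = -sqrt(2)/2;  N = 0

Compute the unit normal N̂(u, v) = (3*sin(v)/sqrt(u^2 + 9), -3*cos(v)/sqrt(u^2 + 9), u/sqrt(u^2 + 9)), and the second partials r_uu, r_uv, r_vv. Take dot products:
  L(u, v) = r_uu · N̂ = 0,
  M(u, v) = r_uv · N̂ = -3/sqrt(u^2 + 9),
  N(u, v) = r_vv · N̂ = 0.
Evaluating at (u, v) = (3, -5*pi/6):
  L = 0, M = -sqrt(2)/2, N = 0.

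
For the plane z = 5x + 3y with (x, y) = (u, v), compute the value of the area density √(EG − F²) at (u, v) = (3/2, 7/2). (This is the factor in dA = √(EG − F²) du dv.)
√(EG − F²)|_{(3/2, 7/2)} = sqrt(35)

E = 26, F = 15, G = 10, so EG − F² = 35. Taking the positive square root: √(EG − F²) = sqrt(35). At (u, v) = (3/2, 7/2): sqrt(35).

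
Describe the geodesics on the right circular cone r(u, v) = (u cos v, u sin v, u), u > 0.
The cone is flat away from the apex (K = 0). Slitting along a generator and unrolling gives an isometry to a sector of the plane; geodesics are the pre-images of straight lines in that sector. In particular, generators (v = const) are geodesics, and generic geodesics spiral from a minimum-distance point before returning to infinity.

For this cone, E = 2, F = 0, G = u², so EG − F² = 2u² > 0 (u > 0), and direct computation gives K = 0 away from the apex. Flatness lets us unroll the cone along a generator into a planar sector of angle 2π/√2 = π√2 ≈ 4.44 rad; geodesics on the cone are exactly the curves that develop to straight lines in this sector. Generators (v = const) develop to rays through the sector's vertex and are geodesics; the circles u = const develop to circular arcs and are not geodesics.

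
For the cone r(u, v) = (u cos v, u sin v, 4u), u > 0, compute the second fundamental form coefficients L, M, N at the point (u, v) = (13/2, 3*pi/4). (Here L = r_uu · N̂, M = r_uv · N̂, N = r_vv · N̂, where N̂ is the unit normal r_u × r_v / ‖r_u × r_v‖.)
L = 0;  M = 0;  N = 26*sqrt(17)/17

Compute the unit normal N̂(u, v) = (-4*sqrt(17)*u*cos(v)/(17*Abs(u)), -4*sqrt(17)*u*sin(v)/(17*Abs(u)), sqrt(17)*u/(17*Abs(u))), and the second partials r_uu, r_uv, r_vv. Take dot products:
  L(u, v) = r_uu · N̂ = 0,
  M(u, v) = r_uv · N̂ = 0,
  N(u, v) = r_vv · N̂ = 4*sqrt(17)*u^2/(17*Abs(u)).
Evaluating at (u, v) = (13/2, 3*pi/4):
  L = 0, M = 0, N = 26*sqrt(17)/17.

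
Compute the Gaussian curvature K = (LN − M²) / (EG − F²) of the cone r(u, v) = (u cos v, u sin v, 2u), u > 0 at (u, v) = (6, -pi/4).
K = 0

Coefficients of the first fundamental form: E = 5, F = 0, G = u^2.
Coefficients of the second fundamental form: L = 0, M = 0, N = 2*sqrt(5)*u^2/(5*Abs(u)).
Assemble K = (LN − M²)/(EG − F²) = 0. At (u, v) = (6, -pi/4): K = 0.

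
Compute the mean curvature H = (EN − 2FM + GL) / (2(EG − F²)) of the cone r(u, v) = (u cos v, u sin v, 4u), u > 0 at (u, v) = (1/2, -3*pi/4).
H = 4*sqrt(17)/17

With E = 17, F = 0, G = u^2, L = 0, M = 0, N = 4*sqrt(17)*u^2/(17*Abs(u)), assemble
  H = (EN − 2FM + GL) / (2(EG − F²)) = 2*sqrt(17)/(17*Abs(u)).
At (u, v) = (1/2, -3*pi/4): H = 4*sqrt(17)/17.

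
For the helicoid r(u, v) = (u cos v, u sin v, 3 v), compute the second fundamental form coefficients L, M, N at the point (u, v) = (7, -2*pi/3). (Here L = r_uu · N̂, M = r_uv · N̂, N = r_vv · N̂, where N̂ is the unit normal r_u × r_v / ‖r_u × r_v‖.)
L = 0;  M = -3*sqrt(58)/58;  N = 0

Compute the unit normal N̂(u, v) = (3*sin(v)/sqrt(u^2 + 9), -3*cos(v)/sqrt(u^2 + 9), u/sqrt(u^2 + 9)), and the second partials r_uu, r_uv, r_vv. Take dot products:
  L(u, v) = r_uu · N̂ = 0,
  M(u, v) = r_uv · N̂ = -3/sqrt(u^2 + 9),
  N(u, v) = r_vv · N̂ = 0.
Evaluating at (u, v) = (7, -2*pi/3):
  L = 0, M = -3*sqrt(58)/58, N = 0.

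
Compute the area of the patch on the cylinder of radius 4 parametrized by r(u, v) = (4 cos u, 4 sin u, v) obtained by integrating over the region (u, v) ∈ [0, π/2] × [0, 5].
Area = 10*pi

Area = ∫∫ √(EG − F²) du dv with √(EG − F²) = 4. Integrating over [0, π/2] × [0, 5] gives 10*pi.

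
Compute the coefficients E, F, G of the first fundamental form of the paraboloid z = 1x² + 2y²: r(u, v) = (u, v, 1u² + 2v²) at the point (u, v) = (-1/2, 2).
E = 2;  F = -8;  G = 65

Partials: r_u = (1, 0, 2*u), r_v = (0, 1, 4*v). As functions of (u, v):
  E = r_u · r_u = 4*u^2 + 1,
  F = r_u · r_v = 8*u*v,
  G = r_v · r_v = 16*v^2 + 1.
Evaluating at (u, v) = (-1/2, 2): E = 2, F = -8, G = 65.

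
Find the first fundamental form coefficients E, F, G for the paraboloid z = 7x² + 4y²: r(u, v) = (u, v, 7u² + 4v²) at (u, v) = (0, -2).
E = 1;  F = 0;  G = 257

Partials: r_u = (1, 0, 14*u), r_v = (0, 1, 8*v). As functions of (u, v):
  E = r_u · r_u = 196*u^2 + 1,
  F = r_u · r_v = 112*u*v,
  G = r_v · r_v = 64*v^2 + 1.
Evaluating at (u, v) = (0, -2): E = 1, F = 0, G = 257.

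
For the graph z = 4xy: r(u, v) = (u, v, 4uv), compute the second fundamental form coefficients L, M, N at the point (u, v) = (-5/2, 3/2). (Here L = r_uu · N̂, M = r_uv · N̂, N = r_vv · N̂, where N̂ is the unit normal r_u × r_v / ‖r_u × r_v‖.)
L = 0;  M = 4*sqrt(137)/137;  N = 0

Compute the unit normal N̂(u, v) = (-4*v/sqrt(16*u^2 + 16*v^2 + 1), -4*u/sqrt(16*u^2 + 16*v^2 + 1), 1/sqrt(16*u^2 + 16*v^2 + 1)), and the second partials r_uu, r_uv, r_vv. Take dot products:
  L(u, v) = r_uu · N̂ = 0,
  M(u, v) = r_uv · N̂ = 4/sqrt(16*u^2 + 16*v^2 + 1),
  N(u, v) = r_vv · N̂ = 0.
Evaluating at (u, v) = (-5/2, 3/2):
  L = 0, M = 4*sqrt(137)/137, N = 0.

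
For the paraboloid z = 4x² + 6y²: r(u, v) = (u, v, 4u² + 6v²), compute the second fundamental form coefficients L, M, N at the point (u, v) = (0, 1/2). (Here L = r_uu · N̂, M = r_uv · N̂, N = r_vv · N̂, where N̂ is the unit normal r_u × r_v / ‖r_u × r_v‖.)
L = 8*sqrt(37)/37;  M = 0;  N = 12*sqrt(37)/37

Compute the unit normal N̂(u, v) = (-8*u/sqrt(64*u^2 + 144*v^2 + 1), -12*v/sqrt(64*u^2 + 144*v^2 + 1), 1/sqrt(64*u^2 + 144*v^2 + 1)), and the second partials r_uu, r_uv, r_vv. Take dot products:
  L(u, v) = r_uu · N̂ = 8/sqrt(64*u^2 + 144*v^2 + 1),
  M(u, v) = r_uv · N̂ = 0,
  N(u, v) = r_vv · N̂ = 12/sqrt(64*u^2 + 144*v^2 + 1).
Evaluating at (u, v) = (0, 1/2):
  L = 8*sqrt(37)/37, M = 0, N = 12*sqrt(37)/37.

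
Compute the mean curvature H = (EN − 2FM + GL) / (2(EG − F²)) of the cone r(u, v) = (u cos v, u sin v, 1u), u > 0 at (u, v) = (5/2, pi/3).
H = sqrt(2)/10

With E = 2, F = 0, G = u^2, L = 0, M = 0, N = sqrt(2)*u^2/(2*Abs(u)), assemble
  H = (EN − 2FM + GL) / (2(EG − F²)) = sqrt(2)/(4*Abs(u)).
At (u, v) = (5/2, pi/3): H = sqrt(2)/10.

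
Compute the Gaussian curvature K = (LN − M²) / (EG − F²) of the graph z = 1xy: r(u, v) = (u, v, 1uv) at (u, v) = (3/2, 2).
K = -16/841

Coefficients of the first fundamental form: E = v^2 + 1, F = u*v, G = u^2 + 1.
Coefficients of the second fundamental form: L = 0, M = 1/sqrt(u^2 + v^2 + 1), N = 0.
Assemble K = (LN − M²)/(EG − F²) = 1/((u^2*v^2 - (u^2 + 1)*(v^2 + 1))*(u^2 + v^2 + 1)). At (u, v) = (3/2, 2): K = -16/841.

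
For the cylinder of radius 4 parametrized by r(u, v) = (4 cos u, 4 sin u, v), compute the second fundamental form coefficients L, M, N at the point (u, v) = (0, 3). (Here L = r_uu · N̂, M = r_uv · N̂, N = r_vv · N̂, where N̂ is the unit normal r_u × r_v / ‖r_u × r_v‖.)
L = -4;  M = 0;  N = 0

Compute the unit normal N̂(u, v) = (cos(u), sin(u), 0), and the second partials r_uu, r_uv, r_vv. Take dot products:
  L(u, v) = r_uu · N̂ = -4,
  M(u, v) = r_uv · N̂ = 0,
  N(u, v) = r_vv · N̂ = 0.
Evaluating at (u, v) = (0, 3):
  L = -4, M = 0, N = 0.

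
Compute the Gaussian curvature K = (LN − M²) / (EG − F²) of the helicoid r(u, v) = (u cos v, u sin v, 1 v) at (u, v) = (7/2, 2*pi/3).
K = -16/2809

Coefficients of the first fundamental form: E = 1, F = 0, G = u^2 + 1.
Coefficients of the second fundamental form: L = 0, M = -1/sqrt(u^2 + 1), N = 0.
Assemble K = (LN − M²)/(EG − F²) = -1/(u^2 + 1)^2. At (u, v) = (7/2, 2*pi/3): K = -16/2809.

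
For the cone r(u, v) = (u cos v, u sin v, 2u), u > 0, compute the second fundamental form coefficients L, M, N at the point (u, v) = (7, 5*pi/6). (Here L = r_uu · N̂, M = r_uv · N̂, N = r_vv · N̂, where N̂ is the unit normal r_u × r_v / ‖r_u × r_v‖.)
L = 0;  M = 0;  N = 14*sqrt(5)/5

Compute the unit normal N̂(u, v) = (-2*sqrt(5)*u*cos(v)/(5*Abs(u)), -2*sqrt(5)*u*sin(v)/(5*Abs(u)), sqrt(5)*u/(5*Abs(u))), and the second partials r_uu, r_uv, r_vv. Take dot products:
  L(u, v) = r_uu · N̂ = 0,
  M(u, v) = r_uv · N̂ = 0,
  N(u, v) = r_vv · N̂ = 2*sqrt(5)*u^2/(5*Abs(u)).
Evaluating at (u, v) = (7, 5*pi/6):
  L = 0, M = 0, N = 14*sqrt(5)/5.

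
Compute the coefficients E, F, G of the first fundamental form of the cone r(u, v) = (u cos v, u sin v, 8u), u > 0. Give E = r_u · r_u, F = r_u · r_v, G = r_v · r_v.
E = 65;  F = 0;  G = u^2

Compute partials: r_u = (cos(v), sin(v), 8), r_v = (-u*sin(v), u*cos(v), 0). Then
  E = r_u · r_u = 65,
  F = r_u · r_v = 0,
  G = r_v · r_v = u^2.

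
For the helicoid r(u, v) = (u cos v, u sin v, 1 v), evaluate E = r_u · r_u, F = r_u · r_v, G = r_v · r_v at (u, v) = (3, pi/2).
E = 1;  F = 0;  G = 10

Partials: r_u = (cos(v), sin(v), 0), r_v = (-u*sin(v), u*cos(v), 1). As functions of (u, v):
  E = r_u · r_u = 1,
  F = r_u · r_v = 0,
  G = r_v · r_v = u^2 + 1.
Evaluating at (u, v) = (3, pi/2): E = 1, F = 0, G = 10.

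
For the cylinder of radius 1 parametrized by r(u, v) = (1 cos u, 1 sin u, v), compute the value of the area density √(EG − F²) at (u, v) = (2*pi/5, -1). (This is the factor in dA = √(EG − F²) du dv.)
√(EG − F²)|_{(2*pi/5, -1)} = 1

E = 1, F = 0, G = 1, so EG − F² = 1. Taking the positive square root: √(EG − F²) = 1. At (u, v) = (2*pi/5, -1): 1.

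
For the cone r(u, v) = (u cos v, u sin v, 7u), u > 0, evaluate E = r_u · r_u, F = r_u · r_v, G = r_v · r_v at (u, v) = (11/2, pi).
E = 50;  F = 0;  G = 121/4

Partials: r_u = (cos(v), sin(v), 7), r_v = (-u*sin(v), u*cos(v), 0). As functions of (u, v):
  E = r_u · r_u = 50,
  F = r_u · r_v = 0,
  G = r_v · r_v = u^2.
Evaluating at (u, v) = (11/2, pi): E = 50, F = 0, G = 121/4.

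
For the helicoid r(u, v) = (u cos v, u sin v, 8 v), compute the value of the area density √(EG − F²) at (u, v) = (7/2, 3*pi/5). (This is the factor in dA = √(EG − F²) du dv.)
√(EG − F²)|_{(7/2, 3*pi/5)} = sqrt(305)/2

E = 1, F = 0, G = u^2 + 64, so EG − F² = u^2 + 64. Taking the positive square root: √(EG − F²) = sqrt(u^2 + 64). At (u, v) = (7/2, 3*pi/5): sqrt(305)/2.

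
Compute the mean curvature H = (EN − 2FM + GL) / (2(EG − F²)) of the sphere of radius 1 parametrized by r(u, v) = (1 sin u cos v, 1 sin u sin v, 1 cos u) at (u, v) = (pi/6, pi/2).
H = -1

With E = 1, F = 0, G = sin(u)^2, L = -sin(u)/Abs(sin(u)), M = 0, N = -sin(u)^3/Abs(sin(u)), assemble
  H = (EN − 2FM + GL) / (2(EG − F²)) = -sin(u)/Abs(sin(u)).
At (u, v) = (pi/6, pi/2): H = -1.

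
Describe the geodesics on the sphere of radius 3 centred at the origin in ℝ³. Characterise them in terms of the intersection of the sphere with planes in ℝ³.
Geodesics on the sphere of radius 3 are great circles — circles of radius 3 obtained as the intersection of the sphere with planes through the origin (the centre of the sphere).

A curve α(t) of nonzero constant speed on the sphere of radius 3 is a geodesic iff its acceleration α̈ is everywhere normal to the surface, i.e. parallel to the radial vector α(t). Then d/dt(α × α̇) = α̇ × α̇ + α × α̈ = 0, so α × α̇ is a constant vector n ≠ 0 and α(t) · n = 0 for all t: α lies in the plane through the origin with normal n. The intersection of that plane with the sphere is a circle of radius 3 (a great circle). Conversely, a great circle traversed at constant speed has centripetal acceleration pointing at the origin, hence normal to the sphere, so every great circle is a geodesic.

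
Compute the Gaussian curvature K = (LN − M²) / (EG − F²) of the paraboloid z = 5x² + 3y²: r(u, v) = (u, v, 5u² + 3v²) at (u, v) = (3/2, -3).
K = 3/15125

Coefficients of the first fundamental form: E = 100*u^2 + 1, F = 60*u*v, G = 36*v^2 + 1.
Coefficients of the second fundamental form: L = 10/sqrt(100*u^2 + 36*v^2 + 1), M = 0, N = 6/sqrt(100*u^2 + 36*v^2 + 1).
Assemble K = (LN − M²)/(EG − F²) = 60/(10000*u^4 + 7200*u^2*v^2 + 200*u^2 + 1296*v^4 + 72*v^2 + 1). At (u, v) = (3/2, -3): K = 3/15125.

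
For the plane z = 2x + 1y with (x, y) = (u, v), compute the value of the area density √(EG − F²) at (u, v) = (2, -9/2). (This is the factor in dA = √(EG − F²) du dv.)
√(EG − F²)|_{(2, -9/2)} = sqrt(6)

E = 5, F = 2, G = 2, so EG − F² = 6. Taking the positive square root: √(EG − F²) = sqrt(6). At (u, v) = (2, -9/2): sqrt(6).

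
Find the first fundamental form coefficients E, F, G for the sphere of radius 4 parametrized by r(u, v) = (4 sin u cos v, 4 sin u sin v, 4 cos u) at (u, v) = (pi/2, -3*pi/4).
E = 16;  F = 0;  G = 16

Partials: r_u = (4*cos(u)*cos(v), 4*sin(v)*cos(u), -4*sin(u)), r_v = (-4*sin(u)*sin(v), 4*sin(u)*cos(v), 0). As functions of (u, v):
  E = r_u · r_u = 16,
  F = r_u · r_v = 0,
  G = r_v · r_v = 16*sin(u)^2.
Evaluating at (u, v) = (pi/2, -3*pi/4): E = 16, F = 0, G = 16.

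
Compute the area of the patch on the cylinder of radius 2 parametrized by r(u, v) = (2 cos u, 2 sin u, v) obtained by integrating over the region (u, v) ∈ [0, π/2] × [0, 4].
Area = 4*pi

Area = ∫∫ √(EG − F²) du dv with √(EG − F²) = 2. Integrating over [0, π/2] × [0, 4] gives 4*pi.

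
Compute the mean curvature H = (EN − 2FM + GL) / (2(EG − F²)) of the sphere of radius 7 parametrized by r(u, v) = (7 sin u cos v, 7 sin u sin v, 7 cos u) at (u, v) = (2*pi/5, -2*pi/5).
H = -1/7

With E = 49, F = 0, G = 49*sin(u)^2, L = -7*sin(u)/Abs(sin(u)), M = 0, N = -7*sin(u)^3/Abs(sin(u)), assemble
  H = (EN − 2FM + GL) / (2(EG − F²)) = -sin(u)/(7*Abs(sin(u))).
At (u, v) = (2*pi/5, -2*pi/5): H = -1/7.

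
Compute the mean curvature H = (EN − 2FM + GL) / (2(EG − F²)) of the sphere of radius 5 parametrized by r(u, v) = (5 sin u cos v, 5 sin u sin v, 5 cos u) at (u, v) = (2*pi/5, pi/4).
H = -1/5

With E = 25, F = 0, G = 25*sin(u)^2, L = -5*sin(u)/Abs(sin(u)), M = 0, N = -5*sin(u)^3/Abs(sin(u)), assemble
  H = (EN − 2FM + GL) / (2(EG − F²)) = -sin(u)/(5*Abs(sin(u))).
At (u, v) = (2*pi/5, pi/4): H = -1/5.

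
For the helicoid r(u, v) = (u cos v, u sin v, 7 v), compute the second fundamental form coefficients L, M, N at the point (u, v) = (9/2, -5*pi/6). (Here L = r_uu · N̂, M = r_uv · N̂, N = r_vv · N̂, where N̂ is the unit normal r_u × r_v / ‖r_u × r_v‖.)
L = 0;  M = -14*sqrt(277)/277;  N = 0

Compute the unit normal N̂(u, v) = (7*sin(v)/sqrt(u^2 + 49), -7*cos(v)/sqrt(u^2 + 49), u/sqrt(u^2 + 49)), and the second partials r_uu, r_uv, r_vv. Take dot products:
  L(u, v) = r_uu · N̂ = 0,
  M(u, v) = r_uv · N̂ = -7/sqrt(u^2 + 49),
  N(u, v) = r_vv · N̂ = 0.
Evaluating at (u, v) = (9/2, -5*pi/6):
  L = 0, M = -14*sqrt(277)/277, N = 0.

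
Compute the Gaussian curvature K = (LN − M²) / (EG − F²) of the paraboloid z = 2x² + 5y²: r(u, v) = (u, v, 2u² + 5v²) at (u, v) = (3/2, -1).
K = 40/18769

Coefficients of the first fundamental form: E = 16*u^2 + 1, F = 40*u*v, G = 100*v^2 + 1.
Coefficients of the second fundamental form: L = 4/sqrt(16*u^2 + 100*v^2 + 1), M = 0, N = 10/sqrt(16*u^2 + 100*v^2 + 1).
Assemble K = (LN − M²)/(EG − F²) = 40/(256*u^4 + 3200*u^2*v^2 + 32*u^2 + 10000*v^4 + 200*v^2 + 1). At (u, v) = (3/2, -1): K = 40/18769.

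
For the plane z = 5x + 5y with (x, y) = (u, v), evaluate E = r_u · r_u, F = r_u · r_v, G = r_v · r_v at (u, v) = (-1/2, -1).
E = 26;  F = 25;  G = 26

Partials: r_u = (1, 0, 5), r_v = (0, 1, 5). As functions of (u, v):
  E = r_u · r_u = 26,
  F = r_u · r_v = 25,
  G = r_v · r_v = 26.
Evaluating at (u, v) = (-1/2, -1): E = 26, F = 25, G = 26.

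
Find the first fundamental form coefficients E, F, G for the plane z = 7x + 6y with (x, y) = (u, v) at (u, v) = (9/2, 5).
E = 50;  F = 42;  G = 37

Partials: r_u = (1, 0, 7), r_v = (0, 1, 6). As functions of (u, v):
  E = r_u · r_u = 50,
  F = r_u · r_v = 42,
  G = r_v · r_v = 37.
Evaluating at (u, v) = (9/2, 5): E = 50, F = 42, G = 37.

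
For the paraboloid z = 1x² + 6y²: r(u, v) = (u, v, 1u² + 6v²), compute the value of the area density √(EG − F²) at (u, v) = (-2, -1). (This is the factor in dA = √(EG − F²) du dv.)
√(EG − F²)|_{(-2, -1)} = sqrt(161)

E = 4*u^2 + 1, F = 24*u*v, G = 144*v^2 + 1, so EG − F² = 4*u^2 + 144*v^2 + 1. Taking the positive square root: √(EG − F²) = sqrt(4*u^2 + 144*v^2 + 1). At (u, v) = (-2, -1): sqrt(161).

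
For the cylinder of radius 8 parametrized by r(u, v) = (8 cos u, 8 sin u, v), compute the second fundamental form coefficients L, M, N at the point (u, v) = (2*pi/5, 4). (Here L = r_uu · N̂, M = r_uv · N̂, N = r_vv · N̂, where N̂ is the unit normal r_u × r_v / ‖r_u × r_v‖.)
L = -8;  M = 0;  N = 0

Compute the unit normal N̂(u, v) = (cos(u), sin(u), 0), and the second partials r_uu, r_uv, r_vv. Take dot products:
  L(u, v) = r_uu · N̂ = -8,
  M(u, v) = r_uv · N̂ = 0,
  N(u, v) = r_vv · N̂ = 0.
Evaluating at (u, v) = (2*pi/5, 4):
  L = -8, M = 0, N = 0.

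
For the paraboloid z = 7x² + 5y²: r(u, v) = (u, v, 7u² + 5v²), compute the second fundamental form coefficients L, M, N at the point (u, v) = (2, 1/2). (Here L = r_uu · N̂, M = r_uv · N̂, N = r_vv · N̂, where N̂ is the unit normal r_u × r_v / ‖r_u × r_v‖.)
L = 7*sqrt(10)/45;  M = 0;  N = sqrt(10)/9

Compute the unit normal N̂(u, v) = (-14*u/sqrt(196*u^2 + 100*v^2 + 1), -10*v/sqrt(196*u^2 + 100*v^2 + 1), 1/sqrt(196*u^2 + 100*v^2 + 1)), and the second partials r_uu, r_uv, r_vv. Take dot products:
  L(u, v) = r_uu · N̂ = 14/sqrt(196*u^2 + 100*v^2 + 1),
  M(u, v) = r_uv · N̂ = 0,
  N(u, v) = r_vv · N̂ = 10/sqrt(196*u^2 + 100*v^2 + 1).
Evaluating at (u, v) = (2, 1/2):
  L = 7*sqrt(10)/45, M = 0, N = sqrt(10)/9.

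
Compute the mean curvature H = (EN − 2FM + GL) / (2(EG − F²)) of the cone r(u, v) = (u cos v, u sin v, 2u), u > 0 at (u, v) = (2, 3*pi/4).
H = sqrt(5)/10

With E = 5, F = 0, G = u^2, L = 0, M = 0, N = 2*sqrt(5)*u^2/(5*Abs(u)), assemble
  H = (EN − 2FM + GL) / (2(EG − F²)) = sqrt(5)/(5*Abs(u)).
At (u, v) = (2, 3*pi/4): H = sqrt(5)/10.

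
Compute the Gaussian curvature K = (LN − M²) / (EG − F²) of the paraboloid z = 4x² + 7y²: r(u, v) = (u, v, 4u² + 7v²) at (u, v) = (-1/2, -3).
K = 112/3171961

Coefficients of the first fundamental form: E = 64*u^2 + 1, F = 112*u*v, G = 196*v^2 + 1.
Coefficients of the second fundamental form: L = 8/sqrt(64*u^2 + 196*v^2 + 1), M = 0, N = 14/sqrt(64*u^2 + 196*v^2 + 1).
Assemble K = (LN − M²)/(EG − F²) = 112/(4096*u^4 + 25088*u^2*v^2 + 128*u^2 + 38416*v^4 + 392*v^2 + 1). At (u, v) = (-1/2, -3): K = 112/3171961.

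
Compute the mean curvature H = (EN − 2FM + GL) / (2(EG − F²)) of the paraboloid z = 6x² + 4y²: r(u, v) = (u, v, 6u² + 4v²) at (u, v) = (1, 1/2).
H = 682*sqrt(161)/25921

With E = 144*u^2 + 1, F = 96*u*v, G = 64*v^2 + 1, L = 12/sqrt(144*u^2 + 64*v^2 + 1), M = 0, N = 8/sqrt(144*u^2 + 64*v^2 + 1), assemble
  H = (EN − 2FM + GL) / (2(EG − F²)) = 2*(288*u^2 + 192*v^2 + 5)/(144*u^2 + 64*v^2 + 1)^(3/2).
At (u, v) = (1, 1/2): H = 682*sqrt(161)/25921.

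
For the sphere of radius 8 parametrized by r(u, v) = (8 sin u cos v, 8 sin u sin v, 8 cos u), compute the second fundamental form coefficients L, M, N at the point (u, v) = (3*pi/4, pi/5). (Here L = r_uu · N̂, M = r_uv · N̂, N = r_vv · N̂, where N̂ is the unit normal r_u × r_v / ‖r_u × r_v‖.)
L = -8;  M = 0;  N = -4

Compute the unit normal N̂(u, v) = (sin(u)^2*cos(v)/Abs(sin(u)), sin(u)^2*sin(v)/Abs(sin(u)), sin(2*u)/(2*Abs(sin(u)))), and the second partials r_uu, r_uv, r_vv. Take dot products:
  L(u, v) = r_uu · N̂ = -8*sin(u)/Abs(sin(u)),
  M(u, v) = r_uv · N̂ = 0,
  N(u, v) = r_vv · N̂ = -8*sin(u)^3/Abs(sin(u)).
Evaluating at (u, v) = (3*pi/4, pi/5):
  L = -8, M = 0, N = -4.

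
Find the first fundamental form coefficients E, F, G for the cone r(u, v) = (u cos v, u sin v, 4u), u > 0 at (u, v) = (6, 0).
E = 17;  F = 0;  G = 36

Partials: r_u = (cos(v), sin(v), 4), r_v = (-u*sin(v), u*cos(v), 0). As functions of (u, v):
  E = r_u · r_u = 17,
  F = r_u · r_v = 0,
  G = r_v · r_v = u^2.
Evaluating at (u, v) = (6, 0): E = 17, F = 0, G = 36.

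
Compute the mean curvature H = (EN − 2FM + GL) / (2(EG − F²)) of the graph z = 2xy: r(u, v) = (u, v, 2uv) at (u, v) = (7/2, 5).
H = -7*sqrt(6)/225

With E = 4*v^2 + 1, F = 4*u*v, G = 4*u^2 + 1, L = 0, M = 2/sqrt(4*u^2 + 4*v^2 + 1), N = 0, assemble
  H = (EN − 2FM + GL) / (2(EG − F²)) = -8*u*v/(4*u^2 + 4*v^2 + 1)^(3/2).
At (u, v) = (7/2, 5): H = -7*sqrt(6)/225.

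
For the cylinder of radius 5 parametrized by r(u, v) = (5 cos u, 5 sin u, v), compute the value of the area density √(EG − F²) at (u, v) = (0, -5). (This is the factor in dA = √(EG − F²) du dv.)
√(EG − F²)|_{(0, -5)} = 5

E = 25, F = 0, G = 1, so EG − F² = 25. Taking the positive square root: √(EG − F²) = 5. At (u, v) = (0, -5): 5.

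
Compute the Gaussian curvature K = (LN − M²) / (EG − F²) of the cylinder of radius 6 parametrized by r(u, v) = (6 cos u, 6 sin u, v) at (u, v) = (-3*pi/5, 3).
K = 0

Coefficients of the first fundamental form: E = 36, F = 0, G = 1.
Coefficients of the second fundamental form: L = -6, M = 0, N = 0.
Assemble K = (LN − M²)/(EG − F²) = 0. At (u, v) = (-3*pi/5, 3): K = 0.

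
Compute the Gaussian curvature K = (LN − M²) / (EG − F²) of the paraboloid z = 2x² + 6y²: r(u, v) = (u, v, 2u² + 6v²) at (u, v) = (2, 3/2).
K = 48/151321

Coefficients of the first fundamental form: E = 16*u^2 + 1, F = 48*u*v, G = 144*v^2 + 1.
Coefficients of the second fundamental form: L = 4/sqrt(16*u^2 + 144*v^2 + 1), M = 0, N = 12/sqrt(16*u^2 + 144*v^2 + 1).
Assemble K = (LN − M²)/(EG − F²) = 48/(256*u^4 + 4608*u^2*v^2 + 32*u^2 + 20736*v^4 + 288*v^2 + 1). At (u, v) = (2, 3/2): K = 48/151321.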